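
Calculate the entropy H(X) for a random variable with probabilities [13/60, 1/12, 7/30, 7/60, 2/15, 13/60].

H(X) = -Σ p(x) log₂ p(x)
  -13/60 × log₂(13/60) = 0.4781
  -1/12 × log₂(1/12) = 0.2987
  -7/30 × log₂(7/30) = 0.4899
  -7/60 × log₂(7/60) = 0.3616
  -2/15 × log₂(2/15) = 0.3876
  -13/60 × log₂(13/60) = 0.4781
H(X) = 2.4940 bits


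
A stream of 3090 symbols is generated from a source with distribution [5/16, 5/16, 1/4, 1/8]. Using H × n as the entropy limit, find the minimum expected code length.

Entropy H = 1.9238 bits/symbol
Minimum bits = H × n = 1.9238 × 3090
= 5944.53 bits


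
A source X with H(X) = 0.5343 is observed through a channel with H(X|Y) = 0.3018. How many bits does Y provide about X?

I(X;Y) = H(X) - H(X|Y)
I(X;Y) = 0.5343 - 0.3018 = 0.2325 bits


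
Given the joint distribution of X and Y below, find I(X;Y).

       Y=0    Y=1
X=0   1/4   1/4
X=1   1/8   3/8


H(X) = 1.0000, H(Y) = 0.9544, H(X,Y) = 1.9056
I(X;Y) = H(X) + H(Y) - H(X,Y) = 0.0488 bits


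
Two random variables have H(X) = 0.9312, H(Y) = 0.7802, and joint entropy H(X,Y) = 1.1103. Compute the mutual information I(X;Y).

I(X;Y) = H(X) + H(Y) - H(X,Y)
I(X;Y) = 0.9312 + 0.7802 - 1.1103 = 0.6011 bits


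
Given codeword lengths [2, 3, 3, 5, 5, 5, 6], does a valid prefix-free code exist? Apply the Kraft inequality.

Kraft inequality: Σ 2^(-l_i) ≤ 1 for prefix-free code
Calculating: 2^(-2) + 2^(-3) + 2^(-3) + 2^(-5) + 2^(-5) + 2^(-5) + 2^(-6)
= 0.25 + 0.125 + 0.125 + 0.03125 + 0.03125 + 0.03125 + 0.015625
= 0.6094
Since 0.6094 ≤ 1, prefix-free code exists


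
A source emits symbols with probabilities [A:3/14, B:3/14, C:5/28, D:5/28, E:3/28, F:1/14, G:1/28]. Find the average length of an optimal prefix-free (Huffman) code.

Huffman tree construction:
Combine smallest probabilities repeatedly
Resulting codes:
  A: 00 (length 2)
  B: 01 (length 2)
  C: 110 (length 3)
  D: 111 (length 3)
  E: 100 (length 3)
  F: 1011 (length 4)
  G: 1010 (length 4)
Average length = Σ p(s) × length(s) = 2.6786 bits


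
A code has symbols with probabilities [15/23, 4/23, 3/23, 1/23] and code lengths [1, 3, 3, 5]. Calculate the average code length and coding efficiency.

Average length L = Σ p_i × l_i = 1.7826 bits
Entropy H = 1.4210 bits
Efficiency η = H/L × 100% = 79.72%


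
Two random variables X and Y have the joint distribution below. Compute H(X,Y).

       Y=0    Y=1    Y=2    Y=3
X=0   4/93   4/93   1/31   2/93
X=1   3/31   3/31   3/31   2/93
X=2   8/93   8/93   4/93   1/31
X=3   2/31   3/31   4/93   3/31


H(X,Y) = -Σ p(x,y) log₂ p(x,y)
  p(0,0)=4/93: -0.0430 × log₂(0.0430) = 0.1952
  p(0,1)=4/93: -0.0430 × log₂(0.0430) = 0.1952
  p(0,2)=1/31: -0.0323 × log₂(0.0323) = 0.1598
  p(0,3)=2/93: -0.0215 × log₂(0.0215) = 0.1191
  p(1,0)=3/31: -0.0968 × log₂(0.0968) = 0.3261
  p(1,1)=3/31: -0.0968 × log₂(0.0968) = 0.3261
  p(1,2)=3/31: -0.0968 × log₂(0.0968) = 0.3261
  p(1,3)=2/93: -0.0215 × log₂(0.0215) = 0.1191
  p(2,0)=8/93: -0.0860 × log₂(0.0860) = 0.3044
  p(2,1)=8/93: -0.0860 × log₂(0.0860) = 0.3044
  p(2,2)=4/93: -0.0430 × log₂(0.0430) = 0.1952
  p(2,3)=1/31: -0.0323 × log₂(0.0323) = 0.1598
  p(3,0)=2/31: -0.0645 × log₂(0.0645) = 0.2551
  p(3,1)=3/31: -0.0968 × log₂(0.0968) = 0.3261
  p(3,2)=4/93: -0.0430 × log₂(0.0430) = 0.1952
  p(3,3)=3/31: -0.0968 × log₂(0.0968) = 0.3261
H(X,Y) = 3.8331 bits


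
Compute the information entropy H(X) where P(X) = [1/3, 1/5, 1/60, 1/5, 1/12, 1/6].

H(X) = -Σ p(x) log₂ p(x)
  -1/3 × log₂(1/3) = 0.5283
  -1/5 × log₂(1/5) = 0.4644
  -1/60 × log₂(1/60) = 0.0984
  -1/5 × log₂(1/5) = 0.4644
  -1/12 × log₂(1/12) = 0.2987
  -1/6 × log₂(1/6) = 0.4308
H(X) = 2.2851 bits


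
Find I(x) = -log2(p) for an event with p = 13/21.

Information content I(x) = -log₂(p(x))
I = -log₂(13/21) = -log₂(0.6190)
I = 0.6919 bits


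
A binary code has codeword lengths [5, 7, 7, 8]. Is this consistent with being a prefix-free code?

Kraft inequality: Σ 2^(-l_i) ≤ 1 for prefix-free code
Calculating: 2^(-5) + 2^(-7) + 2^(-7) + 2^(-8)
= 0.03125 + 0.0078125 + 0.0078125 + 0.00390625
= 0.0508
Since 0.0508 ≤ 1, prefix-free code exists


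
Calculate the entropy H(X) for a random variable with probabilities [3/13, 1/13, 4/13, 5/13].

H(X) = -Σ p(x) log₂ p(x)
  -3/13 × log₂(3/13) = 0.4882
  -1/13 × log₂(1/13) = 0.2846
  -4/13 × log₂(4/13) = 0.5232
  -5/13 × log₂(5/13) = 0.5302
H(X) = 1.8262 bits


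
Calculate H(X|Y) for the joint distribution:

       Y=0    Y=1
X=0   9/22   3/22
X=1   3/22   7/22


H(X|Y) = Σ_y p(y) H(X|Y=y)
  p(Y=0) = 6/11, H(X|Y=0) = 0.8113
  p(Y=1) = 5/11, H(X|Y=1) = 0.8813
H(X|Y) = 0.5455×0.8113 + 0.4545×0.8813 = 0.8431 bits


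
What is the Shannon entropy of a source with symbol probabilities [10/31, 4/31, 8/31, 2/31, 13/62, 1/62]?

H(X) = -Σ p(x) log₂ p(x)
  -10/31 × log₂(10/31) = 0.5265
  -4/31 × log₂(4/31) = 0.3812
  -8/31 × log₂(8/31) = 0.5043
  -2/31 × log₂(2/31) = 0.2551
  -13/62 × log₂(13/62) = 0.4726
  -1/62 × log₂(1/62) = 0.0960
H(X) = 2.2357 bits


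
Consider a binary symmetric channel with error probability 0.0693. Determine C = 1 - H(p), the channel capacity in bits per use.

For BSC with error probability p:
C = 1 - H(p) where H(p) is binary entropy
H(0.0693) = -0.0693 × log₂(0.0693) - 0.9307 × log₂(0.9307)
H(p) = 0.3633
C = 1 - 0.3633 = 0.6367 bits/use


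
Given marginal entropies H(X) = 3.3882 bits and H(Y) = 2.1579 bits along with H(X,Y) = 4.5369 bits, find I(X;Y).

I(X;Y) = H(X) + H(Y) - H(X,Y)
I(X;Y) = 3.3882 + 2.1579 - 4.5369 = 1.0092 bits


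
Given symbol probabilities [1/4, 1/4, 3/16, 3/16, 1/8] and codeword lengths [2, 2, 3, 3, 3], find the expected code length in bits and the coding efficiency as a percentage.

Average length L = Σ p_i × l_i = 2.5000 bits
Entropy H = 2.2806 bits
Efficiency η = H/L × 100% = 91.23%


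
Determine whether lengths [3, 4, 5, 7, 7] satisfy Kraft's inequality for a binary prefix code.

Kraft inequality: Σ 2^(-l_i) ≤ 1 for prefix-free code
Calculating: 2^(-3) + 2^(-4) + 2^(-5) + 2^(-7) + 2^(-7)
= 0.125 + 0.0625 + 0.03125 + 0.0078125 + 0.0078125
= 0.2344
Since 0.2344 ≤ 1, prefix-free code exists


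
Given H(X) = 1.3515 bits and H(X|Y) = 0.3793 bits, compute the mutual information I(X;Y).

I(X;Y) = H(X) - H(X|Y)
I(X;Y) = 1.3515 - 0.3793 = 0.9722 bits


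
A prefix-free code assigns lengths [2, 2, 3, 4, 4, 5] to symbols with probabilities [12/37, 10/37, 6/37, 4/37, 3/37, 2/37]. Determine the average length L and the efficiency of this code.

Average length L = Σ p_i × l_i = 2.7027 bits
Entropy H = 2.3310 bits
Efficiency η = H/L × 100% = 86.25%


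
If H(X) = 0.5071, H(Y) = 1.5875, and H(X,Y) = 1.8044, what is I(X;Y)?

I(X;Y) = H(X) + H(Y) - H(X,Y)
I(X;Y) = 0.5071 + 1.5875 - 1.8044 = 0.2902 bits


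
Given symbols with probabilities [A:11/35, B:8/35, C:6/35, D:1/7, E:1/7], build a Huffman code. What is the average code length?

Huffman tree construction:
Combine smallest probabilities repeatedly
Resulting codes:
  A: 11 (length 2)
  B: 01 (length 2)
  C: 00 (length 2)
  D: 100 (length 3)
  E: 101 (length 3)
Average length = Σ p(s) × length(s) = 2.2857 bits


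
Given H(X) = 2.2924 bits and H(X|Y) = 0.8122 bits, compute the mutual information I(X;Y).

I(X;Y) = H(X) - H(X|Y)
I(X;Y) = 2.2924 - 0.8122 = 1.4802 bits


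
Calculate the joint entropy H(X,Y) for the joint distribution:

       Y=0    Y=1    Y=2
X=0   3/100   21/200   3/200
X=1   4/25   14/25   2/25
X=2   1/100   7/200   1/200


H(X,Y) = -Σ p(x,y) log₂ p(x,y)
  p(0,0)=3/100: -0.0300 × log₂(0.0300) = 0.1518
  p(0,1)=21/200: -0.1050 × log₂(0.1050) = 0.3414
  p(0,2)=3/200: -0.0150 × log₂(0.0150) = 0.0909
  p(1,0)=4/25: -0.1600 × log₂(0.1600) = 0.4230
  p(1,1)=14/25: -0.5600 × log₂(0.5600) = 0.4684
  p(1,2)=2/25: -0.0800 × log₂(0.0800) = 0.2915
  p(2,0)=1/100: -0.0100 × log₂(0.0100) = 0.0664
  p(2,1)=7/200: -0.0350 × log₂(0.0350) = 0.1693
  p(2,2)=1/200: -0.0050 × log₂(0.0050) = 0.0382
H(X,Y) = 2.0410 bits


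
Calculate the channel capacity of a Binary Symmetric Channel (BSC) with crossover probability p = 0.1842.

For BSC with error probability p:
C = 1 - H(p) where H(p) is binary entropy
H(0.1842) = -0.1842 × log₂(0.1842) - 0.8158 × log₂(0.8158)
H(p) = 0.6892
C = 1 - 0.6892 = 0.3108 bits/use


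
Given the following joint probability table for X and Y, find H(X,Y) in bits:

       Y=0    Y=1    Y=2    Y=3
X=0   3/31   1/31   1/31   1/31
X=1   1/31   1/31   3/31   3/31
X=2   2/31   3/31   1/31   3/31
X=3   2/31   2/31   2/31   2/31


H(X,Y) = -Σ p(x,y) log₂ p(x,y)
  p(0,0)=3/31: -0.0968 × log₂(0.0968) = 0.3261
  p(0,1)=1/31: -0.0323 × log₂(0.0323) = 0.1598
  p(0,2)=1/31: -0.0323 × log₂(0.0323) = 0.1598
  p(0,3)=1/31: -0.0323 × log₂(0.0323) = 0.1598
  p(1,0)=1/31: -0.0323 × log₂(0.0323) = 0.1598
  p(1,1)=1/31: -0.0323 × log₂(0.0323) = 0.1598
  p(1,2)=3/31: -0.0968 × log₂(0.0968) = 0.3261
  p(1,3)=3/31: -0.0968 × log₂(0.0968) = 0.3261
  p(2,0)=2/31: -0.0645 × log₂(0.0645) = 0.2551
  p(2,1)=3/31: -0.0968 × log₂(0.0968) = 0.3261
  p(2,2)=1/31: -0.0323 × log₂(0.0323) = 0.1598
  p(2,3)=3/31: -0.0968 × log₂(0.0968) = 0.3261
  p(3,0)=2/31: -0.0645 × log₂(0.0645) = 0.2551
  p(3,1)=2/31: -0.0645 × log₂(0.0645) = 0.2551
  p(3,2)=2/31: -0.0645 × log₂(0.0645) = 0.2551
  p(3,3)=2/31: -0.0645 × log₂(0.0645) = 0.2551
H(X,Y) = 3.8647 bits


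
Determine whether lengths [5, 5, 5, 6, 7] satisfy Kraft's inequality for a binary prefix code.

Kraft inequality: Σ 2^(-l_i) ≤ 1 for prefix-free code
Calculating: 2^(-5) + 2^(-5) + 2^(-5) + 2^(-6) + 2^(-7)
= 0.03125 + 0.03125 + 0.03125 + 0.015625 + 0.0078125
= 0.1172
Since 0.1172 ≤ 1, prefix-free code exists


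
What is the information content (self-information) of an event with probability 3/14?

Information content I(x) = -log₂(p(x))
I = -log₂(3/14) = -log₂(0.2143)
I = 2.2224 bits


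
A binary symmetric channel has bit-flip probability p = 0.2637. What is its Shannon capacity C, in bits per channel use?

For BSC with error probability p:
C = 1 - H(p) where H(p) is binary entropy
H(0.2637) = -0.2637 × log₂(0.2637) - 0.7363 × log₂(0.7363)
H(p) = 0.8323
C = 1 - 0.8323 = 0.1677 bits/use


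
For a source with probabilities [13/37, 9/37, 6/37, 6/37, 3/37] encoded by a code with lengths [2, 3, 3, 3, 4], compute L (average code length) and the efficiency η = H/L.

Average length L = Σ p_i × l_i = 2.7297 bits
Entropy H = 2.1714 bits
Efficiency η = H/L × 100% = 79.54%


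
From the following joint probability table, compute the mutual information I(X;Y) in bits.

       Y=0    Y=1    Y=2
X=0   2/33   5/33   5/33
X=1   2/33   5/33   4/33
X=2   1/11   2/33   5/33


H(X) = 1.5810, H(Y) = 1.5300, H(X,Y) = 3.0688
I(X;Y) = H(X) + H(Y) - H(X,Y) = 0.0422 bits


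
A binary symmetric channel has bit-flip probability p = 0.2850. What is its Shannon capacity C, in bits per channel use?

For BSC with error probability p:
C = 1 - H(p) where H(p) is binary entropy
H(0.2850) = -0.2850 × log₂(0.2850) - 0.7150 × log₂(0.7150)
H(p) = 0.8622
C = 1 - 0.8622 = 0.1378 bits/use


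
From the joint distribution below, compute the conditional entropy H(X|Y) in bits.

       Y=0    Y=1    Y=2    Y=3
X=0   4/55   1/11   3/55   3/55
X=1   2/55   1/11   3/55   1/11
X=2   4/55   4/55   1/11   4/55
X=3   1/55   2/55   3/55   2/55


H(X|Y) = Σ_y p(y) H(X|Y=y)
  p(Y=0) = 1/5, H(X|Y=0) = 1.8231
  p(Y=1) = 16/55, H(X|Y=1) = 1.9238
  p(Y=2) = 14/55, H(X|Y=2) = 1.9592
  p(Y=3) = 14/55, H(X|Y=3) = 1.9242
H(X|Y) = 0.2000×1.8231 + 0.2909×1.9238 + 0.2545×1.9592 + 0.2545×1.9242 = 1.9128 bits


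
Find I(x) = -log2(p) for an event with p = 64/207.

Information content I(x) = -log₂(p(x))
I = -log₂(64/207) = -log₂(0.3092)
I = 1.6935 bits


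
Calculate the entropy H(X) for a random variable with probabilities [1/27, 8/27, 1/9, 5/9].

H(X) = -Σ p(x) log₂ p(x)
  -1/27 × log₂(1/27) = 0.1761
  -8/27 × log₂(8/27) = 0.5200
  -1/9 × log₂(1/9) = 0.3522
  -5/9 × log₂(5/9) = 0.4711
H(X) = 1.5194 bits


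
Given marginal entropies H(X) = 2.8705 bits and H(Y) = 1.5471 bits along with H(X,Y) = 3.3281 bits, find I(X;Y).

I(X;Y) = H(X) + H(Y) - H(X,Y)
I(X;Y) = 2.8705 + 1.5471 - 3.3281 = 1.0895 bits


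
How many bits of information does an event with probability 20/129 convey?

Information content I(x) = -log₂(p(x))
I = -log₂(20/129) = -log₂(0.1550)
I = 2.6893 bits


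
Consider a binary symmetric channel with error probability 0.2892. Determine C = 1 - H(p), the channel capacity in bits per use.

For BSC with error probability p:
C = 1 - H(p) where H(p) is binary entropy
H(0.2892) = -0.2892 × log₂(0.2892) - 0.7108 × log₂(0.7108)
H(p) = 0.8677
C = 1 - 0.8677 = 0.1323 bits/use


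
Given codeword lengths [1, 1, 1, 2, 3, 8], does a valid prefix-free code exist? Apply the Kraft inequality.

Kraft inequality: Σ 2^(-l_i) ≤ 1 for prefix-free code
Calculating: 2^(-1) + 2^(-1) + 2^(-1) + 2^(-2) + 2^(-3) + 2^(-8)
= 0.5 + 0.5 + 0.5 + 0.25 + 0.125 + 0.00390625
= 1.8789
Since 1.8789 > 1, prefix-free code does not exist


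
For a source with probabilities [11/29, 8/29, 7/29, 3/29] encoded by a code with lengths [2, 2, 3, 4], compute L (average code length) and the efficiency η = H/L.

Average length L = Σ p_i × l_i = 2.4483 bits
Entropy H = 1.8766 bits
Efficiency η = H/L × 100% = 76.65%


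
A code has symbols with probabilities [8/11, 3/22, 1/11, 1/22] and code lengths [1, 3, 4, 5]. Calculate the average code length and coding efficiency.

Average length L = Σ p_i × l_i = 1.7273 bits
Entropy H = 1.2433 bits
Efficiency η = H/L × 100% = 71.98%


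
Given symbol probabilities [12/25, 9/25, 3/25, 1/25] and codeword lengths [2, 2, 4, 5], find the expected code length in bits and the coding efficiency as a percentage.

Average length L = Σ p_i × l_i = 2.3600 bits
Entropy H = 1.5917 bits
Efficiency η = H/L × 100% = 67.45%


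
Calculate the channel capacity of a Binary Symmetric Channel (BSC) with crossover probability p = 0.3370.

For BSC with error probability p:
C = 1 - H(p) where H(p) is binary entropy
H(0.3370) = -0.3370 × log₂(0.3370) - 0.6630 × log₂(0.6630)
H(p) = 0.9219
C = 1 - 0.9219 = 0.0781 bits/use


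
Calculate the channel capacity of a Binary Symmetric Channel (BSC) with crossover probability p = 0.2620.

For BSC with error probability p:
C = 1 - H(p) where H(p) is binary entropy
H(0.2620) = -0.2620 × log₂(0.2620) - 0.7380 × log₂(0.7380)
H(p) = 0.8297
C = 1 - 0.8297 = 0.1703 bits/use


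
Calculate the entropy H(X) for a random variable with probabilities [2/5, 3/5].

H(X) = -Σ p(x) log₂ p(x)
  -2/5 × log₂(2/5) = 0.5288
  -3/5 × log₂(3/5) = 0.4422
H(X) = 0.9710 bits


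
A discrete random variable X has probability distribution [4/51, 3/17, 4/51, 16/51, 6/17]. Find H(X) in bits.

H(X) = -Σ p(x) log₂ p(x)
  -4/51 × log₂(4/51) = 0.2880
  -3/17 × log₂(3/17) = 0.4416
  -4/51 × log₂(4/51) = 0.2880
  -16/51 × log₂(16/51) = 0.5247
  -6/17 × log₂(6/17) = 0.5303
H(X) = 2.0727 bits


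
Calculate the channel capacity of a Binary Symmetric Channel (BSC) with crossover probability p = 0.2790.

For BSC with error probability p:
C = 1 - H(p) where H(p) is binary entropy
H(0.2790) = -0.2790 × log₂(0.2790) - 0.7210 × log₂(0.7210)
H(p) = 0.8541
C = 1 - 0.8541 = 0.1459 bits/use


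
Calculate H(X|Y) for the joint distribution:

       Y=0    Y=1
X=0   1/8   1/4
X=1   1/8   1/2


H(X|Y) = Σ_y p(y) H(X|Y=y)
  p(Y=0) = 1/4, H(X|Y=0) = 1.0000
  p(Y=1) = 3/4, H(X|Y=1) = 0.9183
H(X|Y) = 0.2500×1.0000 + 0.7500×0.9183 = 0.9387 bits


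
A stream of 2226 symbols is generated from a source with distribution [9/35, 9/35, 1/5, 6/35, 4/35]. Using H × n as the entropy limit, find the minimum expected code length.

Entropy H = 2.2659 bits/symbol
Minimum bits = H × n = 2.2659 × 2226
= 5043.80 bits


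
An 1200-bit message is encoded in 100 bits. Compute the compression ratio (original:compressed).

Compression ratio = Original / Compressed
= 1200 / 100 = 12.00:1


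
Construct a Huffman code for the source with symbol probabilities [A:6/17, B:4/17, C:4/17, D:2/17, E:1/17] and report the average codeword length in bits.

Huffman tree construction:
Combine smallest probabilities repeatedly
Resulting codes:
  A: 11 (length 2)
  B: 01 (length 2)
  C: 10 (length 2)
  D: 001 (length 3)
  E: 000 (length 3)
Average length = Σ p(s) × length(s) = 2.1765 bits


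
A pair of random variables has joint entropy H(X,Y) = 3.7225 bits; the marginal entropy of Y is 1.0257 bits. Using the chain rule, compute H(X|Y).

Chain rule: H(X,Y) = H(X|Y) + H(Y)
H(X|Y) = H(X,Y) - H(Y) = 3.7225 - 1.0257 = 2.6968 bits


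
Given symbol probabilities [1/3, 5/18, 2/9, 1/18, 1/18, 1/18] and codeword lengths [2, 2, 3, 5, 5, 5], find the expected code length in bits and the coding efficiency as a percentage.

Average length L = Σ p_i × l_i = 2.7222 bits
Entropy H = 2.2188 bits
Efficiency η = H/L × 100% = 81.51%


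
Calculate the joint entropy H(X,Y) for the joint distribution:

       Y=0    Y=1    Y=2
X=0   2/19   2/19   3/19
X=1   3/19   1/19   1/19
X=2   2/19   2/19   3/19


H(X,Y) = -Σ p(x,y) log₂ p(x,y)
  p(0,0)=2/19: -0.1053 × log₂(0.1053) = 0.3419
  p(0,1)=2/19: -0.1053 × log₂(0.1053) = 0.3419
  p(0,2)=3/19: -0.1579 × log₂(0.1579) = 0.4205
  p(1,0)=3/19: -0.1579 × log₂(0.1579) = 0.4205
  p(1,1)=1/19: -0.0526 × log₂(0.0526) = 0.2236
  p(1,2)=1/19: -0.0526 × log₂(0.0526) = 0.2236
  p(2,0)=2/19: -0.1053 × log₂(0.1053) = 0.3419
  p(2,1)=2/19: -0.1053 × log₂(0.1053) = 0.3419
  p(2,2)=3/19: -0.1579 × log₂(0.1579) = 0.4205
H(X,Y) = 3.0761 bits


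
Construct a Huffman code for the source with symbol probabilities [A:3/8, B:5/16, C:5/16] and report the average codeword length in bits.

Huffman tree construction:
Combine smallest probabilities repeatedly
Resulting codes:
  A: 0 (length 1)
  B: 10 (length 2)
  C: 11 (length 2)
Average length = Σ p(s) × length(s) = 1.6250 bits


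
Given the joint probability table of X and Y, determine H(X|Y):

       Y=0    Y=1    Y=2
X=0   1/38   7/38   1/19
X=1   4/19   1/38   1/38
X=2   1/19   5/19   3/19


H(X|Y) = Σ_y p(y) H(X|Y=y)
  p(Y=0) = 11/38, H(X|Y=0) = 1.0958
  p(Y=1) = 9/19, H(X|Y=1) = 1.2327
  p(Y=2) = 9/38, H(X|Y=2) = 1.2244
H(X|Y) = 0.2895×1.0958 + 0.4737×1.2327 + 0.2368×1.2244 = 1.1911 bits


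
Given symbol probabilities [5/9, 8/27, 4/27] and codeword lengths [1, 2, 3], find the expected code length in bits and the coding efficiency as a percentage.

Average length L = Σ p_i × l_i = 1.5926 bits
Entropy H = 1.3992 bits
Efficiency η = H/L × 100% = 87.86%


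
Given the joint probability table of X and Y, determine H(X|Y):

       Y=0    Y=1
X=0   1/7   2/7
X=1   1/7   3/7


H(X|Y) = Σ_y p(y) H(X|Y=y)
  p(Y=0) = 2/7, H(X|Y=0) = 1.0000
  p(Y=1) = 5/7, H(X|Y=1) = 0.9710
H(X|Y) = 0.2857×1.0000 + 0.7143×0.9710 = 0.9793 bits


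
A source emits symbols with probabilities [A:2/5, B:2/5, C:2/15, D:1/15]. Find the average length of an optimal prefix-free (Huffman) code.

Huffman tree construction:
Combine smallest probabilities repeatedly
Resulting codes:
  A: 11 (length 2)
  B: 0 (length 1)
  C: 101 (length 3)
  D: 100 (length 3)
Average length = Σ p(s) × length(s) = 1.8000 bits


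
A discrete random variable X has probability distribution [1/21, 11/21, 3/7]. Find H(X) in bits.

H(X) = -Σ p(x) log₂ p(x)
  -1/21 × log₂(1/21) = 0.2092
  -11/21 × log₂(11/21) = 0.4887
  -3/7 × log₂(3/7) = 0.5239
H(X) = 1.2217 bits


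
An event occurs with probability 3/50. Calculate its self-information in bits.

Information content I(x) = -log₂(p(x))
I = -log₂(3/50) = -log₂(0.0600)
I = 4.0589 bits


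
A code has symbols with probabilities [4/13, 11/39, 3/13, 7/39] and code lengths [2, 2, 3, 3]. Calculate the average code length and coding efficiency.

Average length L = Σ p_i × l_i = 2.4103 bits
Entropy H = 1.9712 bits
Efficiency η = H/L × 100% = 81.78%


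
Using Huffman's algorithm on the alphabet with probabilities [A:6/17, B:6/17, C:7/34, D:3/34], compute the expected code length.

Huffman tree construction:
Combine smallest probabilities repeatedly
Resulting codes:
  A: 11 (length 2)
  B: 0 (length 1)
  C: 101 (length 3)
  D: 100 (length 3)
Average length = Σ p(s) × length(s) = 1.9412 bits


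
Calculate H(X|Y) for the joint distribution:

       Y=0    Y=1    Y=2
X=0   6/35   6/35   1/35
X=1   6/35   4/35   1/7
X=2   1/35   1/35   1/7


H(X|Y) = Σ_y p(y) H(X|Y=y)
  p(Y=0) = 13/35, H(X|Y=0) = 1.3143
  p(Y=1) = 11/35, H(X|Y=1) = 1.3222
  p(Y=2) = 11/35, H(X|Y=2) = 1.3486
H(X|Y) = 0.3714×1.3143 + 0.3143×1.3222 + 0.3143×1.3486 = 1.3276 bits


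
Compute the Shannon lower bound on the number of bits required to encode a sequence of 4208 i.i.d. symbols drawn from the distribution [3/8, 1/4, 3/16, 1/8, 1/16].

Entropy H = 2.1085 bits/symbol
Minimum bits = H × n = 2.1085 × 4208
= 8872.39 bits


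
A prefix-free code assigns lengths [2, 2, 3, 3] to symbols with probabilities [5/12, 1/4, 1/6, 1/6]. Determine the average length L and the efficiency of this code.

Average length L = Σ p_i × l_i = 2.3333 bits
Entropy H = 1.8879 bits
Efficiency η = H/L × 100% = 80.91%


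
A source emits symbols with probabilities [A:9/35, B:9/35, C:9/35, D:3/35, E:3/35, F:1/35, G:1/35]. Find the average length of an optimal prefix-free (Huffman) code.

Huffman tree construction:
Combine smallest probabilities repeatedly
Resulting codes:
  A: 01 (length 2)
  B: 10 (length 2)
  C: 11 (length 2)
  D: 0011 (length 4)
  E: 000 (length 3)
  F: 00100 (length 5)
  G: 00101 (length 5)
Average length = Σ p(s) × length(s) = 2.4286 bits


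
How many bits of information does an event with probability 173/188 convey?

Information content I(x) = -log₂(p(x))
I = -log₂(173/188) = -log₂(0.9202)
I = 0.1200 bits


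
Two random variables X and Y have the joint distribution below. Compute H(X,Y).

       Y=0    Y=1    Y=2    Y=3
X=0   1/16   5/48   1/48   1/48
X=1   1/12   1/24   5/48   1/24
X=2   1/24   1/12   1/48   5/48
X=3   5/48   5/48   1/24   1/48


H(X,Y) = -Σ p(x,y) log₂ p(x,y)
  p(0,0)=1/16: -0.0625 × log₂(0.0625) = 0.2500
  p(0,1)=5/48: -0.1042 × log₂(0.1042) = 0.3399
  p(0,2)=1/48: -0.0208 × log₂(0.0208) = 0.1164
  p(0,3)=1/48: -0.0208 × log₂(0.0208) = 0.1164
  p(1,0)=1/12: -0.0833 × log₂(0.0833) = 0.2987
  p(1,1)=1/24: -0.0417 × log₂(0.0417) = 0.1910
  p(1,2)=5/48: -0.1042 × log₂(0.1042) = 0.3399
  p(1,3)=1/24: -0.0417 × log₂(0.0417) = 0.1910
  p(2,0)=1/24: -0.0417 × log₂(0.0417) = 0.1910
  p(2,1)=1/12: -0.0833 × log₂(0.0833) = 0.2987
  p(2,2)=1/48: -0.0208 × log₂(0.0208) = 0.1164
  p(2,3)=5/48: -0.1042 × log₂(0.1042) = 0.3399
  p(3,0)=5/48: -0.1042 × log₂(0.1042) = 0.3399
  p(3,1)=5/48: -0.1042 × log₂(0.1042) = 0.3399
  p(3,2)=1/24: -0.0417 × log₂(0.0417) = 0.1910
  p(3,3)=1/48: -0.0208 × log₂(0.0208) = 0.1164
H(X,Y) = 3.7766 bits


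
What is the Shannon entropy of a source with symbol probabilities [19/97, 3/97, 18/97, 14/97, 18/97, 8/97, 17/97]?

H(X) = -Σ p(x) log₂ p(x)
  -19/97 × log₂(19/97) = 0.4607
  -3/97 × log₂(3/97) = 0.1551
  -18/97 × log₂(18/97) = 0.4509
  -14/97 × log₂(14/97) = 0.4030
  -18/97 × log₂(18/97) = 0.4509
  -8/97 × log₂(8/97) = 0.2969
  -17/97 × log₂(17/97) = 0.4403
H(X) = 2.6579 bits


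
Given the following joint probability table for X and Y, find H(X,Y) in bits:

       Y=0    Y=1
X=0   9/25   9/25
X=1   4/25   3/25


H(X,Y) = -Σ p(x,y) log₂ p(x,y)
  p(0,0)=9/25: -0.3600 × log₂(0.3600) = 0.5306
  p(0,1)=9/25: -0.3600 × log₂(0.3600) = 0.5306
  p(1,0)=4/25: -0.1600 × log₂(0.1600) = 0.4230
  p(1,1)=3/25: -0.1200 × log₂(0.1200) = 0.3671
H(X,Y) = 1.8513 bits


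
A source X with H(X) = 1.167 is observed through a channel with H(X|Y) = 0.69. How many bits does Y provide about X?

I(X;Y) = H(X) - H(X|Y)
I(X;Y) = 1.167 - 0.69 = 0.477 bits


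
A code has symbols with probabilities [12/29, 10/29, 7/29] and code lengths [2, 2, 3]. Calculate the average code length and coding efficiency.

Average length L = Σ p_i × l_i = 2.2414 bits
Entropy H = 1.5514 bits
Efficiency η = H/L × 100% = 69.22%


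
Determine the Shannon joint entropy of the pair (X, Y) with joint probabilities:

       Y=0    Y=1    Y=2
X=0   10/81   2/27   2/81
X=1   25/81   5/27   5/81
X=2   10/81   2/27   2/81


H(X,Y) = -Σ p(x,y) log₂ p(x,y)
  p(0,0)=10/81: -0.1235 × log₂(0.1235) = 0.3726
  p(0,1)=2/27: -0.0741 × log₂(0.0741) = 0.2781
  p(0,2)=2/81: -0.0247 × log₂(0.0247) = 0.1318
  p(1,0)=25/81: -0.3086 × log₂(0.3086) = 0.5235
  p(1,1)=5/27: -0.1852 × log₂(0.1852) = 0.4505
  p(1,2)=5/81: -0.0617 × log₂(0.0617) = 0.2480
  p(2,0)=10/81: -0.1235 × log₂(0.1235) = 0.3726
  p(2,1)=2/27: -0.0741 × log₂(0.0741) = 0.2781
  p(2,2)=2/81: -0.0247 × log₂(0.0247) = 0.1318
H(X,Y) = 2.7872 bits


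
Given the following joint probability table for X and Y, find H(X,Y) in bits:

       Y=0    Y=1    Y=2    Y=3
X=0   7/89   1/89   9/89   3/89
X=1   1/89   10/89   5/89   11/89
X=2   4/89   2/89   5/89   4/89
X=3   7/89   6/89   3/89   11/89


H(X,Y) = -Σ p(x,y) log₂ p(x,y)
  p(0,0)=7/89: -0.0787 × log₂(0.0787) = 0.2885
  p(0,1)=1/89: -0.0112 × log₂(0.0112) = 0.0728
  p(0,2)=9/89: -0.1011 × log₂(0.1011) = 0.3343
  p(0,3)=3/89: -0.0337 × log₂(0.0337) = 0.1649
  p(1,0)=1/89: -0.0112 × log₂(0.0112) = 0.0728
  p(1,1)=10/89: -0.1124 × log₂(0.1124) = 0.3544
  p(1,2)=5/89: -0.0562 × log₂(0.0562) = 0.2334
  p(1,3)=11/89: -0.1236 × log₂(0.1236) = 0.3728
  p(2,0)=4/89: -0.0449 × log₂(0.0449) = 0.2012
  p(2,1)=2/89: -0.0225 × log₂(0.0225) = 0.1231
  p(2,2)=5/89: -0.0562 × log₂(0.0562) = 0.2334
  p(2,3)=4/89: -0.0449 × log₂(0.0449) = 0.2012
  p(3,0)=7/89: -0.0787 × log₂(0.0787) = 0.2885
  p(3,1)=6/89: -0.0674 × log₂(0.0674) = 0.2623
  p(3,2)=3/89: -0.0337 × log₂(0.0337) = 0.1649
  p(3,3)=11/89: -0.1236 × log₂(0.1236) = 0.3728
H(X,Y) = 3.7409 bits


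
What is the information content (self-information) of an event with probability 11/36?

Information content I(x) = -log₂(p(x))
I = -log₂(11/36) = -log₂(0.3056)
I = 1.7105 bits


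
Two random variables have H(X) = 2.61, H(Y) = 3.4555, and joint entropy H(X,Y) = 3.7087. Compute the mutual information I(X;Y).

I(X;Y) = H(X) + H(Y) - H(X,Y)
I(X;Y) = 2.61 + 3.4555 - 3.7087 = 2.3568 bits


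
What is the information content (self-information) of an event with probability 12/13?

Information content I(x) = -log₂(p(x))
I = -log₂(12/13) = -log₂(0.9231)
I = 0.1155 bits


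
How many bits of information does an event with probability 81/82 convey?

Information content I(x) = -log₂(p(x))
I = -log₂(81/82) = -log₂(0.9878)
I = 0.0177 bits


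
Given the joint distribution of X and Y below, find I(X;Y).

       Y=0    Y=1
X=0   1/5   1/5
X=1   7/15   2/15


H(X) = 0.9710, H(Y) = 0.9183, H(X,Y) = 1.8295
I(X;Y) = H(X) + H(Y) - H(X,Y) = 0.0598 bits


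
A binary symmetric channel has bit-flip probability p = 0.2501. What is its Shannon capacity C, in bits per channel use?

For BSC with error probability p:
C = 1 - H(p) where H(p) is binary entropy
H(0.2501) = -0.2501 × log₂(0.2501) - 0.7499 × log₂(0.7499)
H(p) = 0.8114
C = 1 - 0.8114 = 0.1886 bits/use


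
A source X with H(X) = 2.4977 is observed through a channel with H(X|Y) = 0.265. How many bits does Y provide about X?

I(X;Y) = H(X) - H(X|Y)
I(X;Y) = 2.4977 - 0.265 = 2.2327 bits


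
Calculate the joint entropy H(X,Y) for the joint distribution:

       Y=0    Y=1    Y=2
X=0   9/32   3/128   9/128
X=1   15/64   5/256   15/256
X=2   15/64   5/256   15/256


H(X,Y) = -Σ p(x,y) log₂ p(x,y)
  p(0,0)=9/32: -0.2812 × log₂(0.2812) = 0.5147
  p(0,1)=3/128: -0.0234 × log₂(0.0234) = 0.1269
  p(0,2)=9/128: -0.0703 × log₂(0.0703) = 0.2693
  p(1,0)=15/64: -0.2344 × log₂(0.2344) = 0.4906
  p(1,1)=5/256: -0.0195 × log₂(0.0195) = 0.1109
  p(1,2)=15/256: -0.0586 × log₂(0.0586) = 0.2398
  p(2,0)=15/64: -0.2344 × log₂(0.2344) = 0.4906
  p(2,1)=5/256: -0.0195 × log₂(0.0195) = 0.1109
  p(2,2)=15/256: -0.0586 × log₂(0.0586) = 0.2398
H(X,Y) = 2.5935 bits


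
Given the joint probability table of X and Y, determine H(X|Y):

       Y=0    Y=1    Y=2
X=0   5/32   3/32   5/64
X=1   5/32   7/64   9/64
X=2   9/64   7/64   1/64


H(X|Y) = Σ_y p(y) H(X|Y=y)
  p(Y=0) = 29/64, H(X|Y=0) = 1.5832
  p(Y=1) = 5/16, H(X|Y=1) = 1.5813
  p(Y=2) = 15/64, H(X|Y=2) = 1.2310
H(X|Y) = 0.4531×1.5832 + 0.3125×1.5813 + 0.2344×1.2310 = 1.5001 bits


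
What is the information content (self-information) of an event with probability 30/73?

Information content I(x) = -log₂(p(x))
I = -log₂(30/73) = -log₂(0.4110)
I = 1.2829 bits


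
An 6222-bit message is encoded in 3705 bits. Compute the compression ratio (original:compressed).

Compression ratio = Original / Compressed
= 6222 / 3705 = 1.68:1


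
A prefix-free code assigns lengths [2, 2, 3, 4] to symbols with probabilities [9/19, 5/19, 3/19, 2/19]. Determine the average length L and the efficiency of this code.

Average length L = Σ p_i × l_i = 2.3684 bits
Entropy H = 1.7798 bits
Efficiency η = H/L × 100% = 75.15%


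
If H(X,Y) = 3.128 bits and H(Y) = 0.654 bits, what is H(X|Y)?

Chain rule: H(X,Y) = H(X|Y) + H(Y)
H(X|Y) = H(X,Y) - H(Y) = 3.128 - 0.654 = 2.474 bits


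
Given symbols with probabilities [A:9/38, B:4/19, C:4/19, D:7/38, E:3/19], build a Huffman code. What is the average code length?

Huffman tree construction:
Combine smallest probabilities repeatedly
Resulting codes:
  A: 10 (length 2)
  B: 00 (length 2)
  C: 01 (length 2)
  D: 111 (length 3)
  E: 110 (length 3)
Average length = Σ p(s) × length(s) = 2.3421 bits


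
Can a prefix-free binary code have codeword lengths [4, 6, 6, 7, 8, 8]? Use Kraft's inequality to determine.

Kraft inequality: Σ 2^(-l_i) ≤ 1 for prefix-free code
Calculating: 2^(-4) + 2^(-6) + 2^(-6) + 2^(-7) + 2^(-8) + 2^(-8)
= 0.0625 + 0.015625 + 0.015625 + 0.0078125 + 0.00390625 + 0.00390625
= 0.1094
Since 0.1094 ≤ 1, prefix-free code exists


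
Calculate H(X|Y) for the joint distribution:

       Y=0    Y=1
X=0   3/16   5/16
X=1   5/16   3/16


H(X|Y) = Σ_y p(y) H(X|Y=y)
  p(Y=0) = 1/2, H(X|Y=0) = 0.9544
  p(Y=1) = 1/2, H(X|Y=1) = 0.9544
H(X|Y) = 0.5000×0.9544 + 0.5000×0.9544 = 0.9544 bits


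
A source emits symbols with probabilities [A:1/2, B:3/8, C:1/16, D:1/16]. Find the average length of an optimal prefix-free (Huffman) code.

Huffman tree construction:
Combine smallest probabilities repeatedly
Resulting codes:
  A: 0 (length 1)
  B: 11 (length 2)
  C: 100 (length 3)
  D: 101 (length 3)
Average length = Σ p(s) × length(s) = 1.6250 bits


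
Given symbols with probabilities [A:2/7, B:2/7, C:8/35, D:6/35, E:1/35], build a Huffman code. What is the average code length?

Huffman tree construction:
Combine smallest probabilities repeatedly
Resulting codes:
  A: 10 (length 2)
  B: 11 (length 2)
  C: 01 (length 2)
  D: 001 (length 3)
  E: 000 (length 3)
Average length = Σ p(s) × length(s) = 2.2000 bits


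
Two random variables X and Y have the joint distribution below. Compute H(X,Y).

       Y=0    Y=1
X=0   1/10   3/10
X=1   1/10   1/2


H(X,Y) = -Σ p(x,y) log₂ p(x,y)
  p(0,0)=1/10: -0.1000 × log₂(0.1000) = 0.3322
  p(0,1)=3/10: -0.3000 × log₂(0.3000) = 0.5211
  p(1,0)=1/10: -0.1000 × log₂(0.1000) = 0.3322
  p(1,1)=1/2: -0.5000 × log₂(0.5000) = 0.5000
H(X,Y) = 1.6855 bits


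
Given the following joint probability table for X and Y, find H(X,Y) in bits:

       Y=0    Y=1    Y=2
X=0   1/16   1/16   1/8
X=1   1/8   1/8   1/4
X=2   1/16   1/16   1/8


H(X,Y) = -Σ p(x,y) log₂ p(x,y)
  p(0,0)=1/16: -0.0625 × log₂(0.0625) = 0.2500
  p(0,1)=1/16: -0.0625 × log₂(0.0625) = 0.2500
  p(0,2)=1/8: -0.1250 × log₂(0.1250) = 0.3750
  p(1,0)=1/8: -0.1250 × log₂(0.1250) = 0.3750
  p(1,1)=1/8: -0.1250 × log₂(0.1250) = 0.3750
  p(1,2)=1/4: -0.2500 × log₂(0.2500) = 0.5000
  p(2,0)=1/16: -0.0625 × log₂(0.0625) = 0.2500
  p(2,1)=1/16: -0.0625 × log₂(0.0625) = 0.2500
  p(2,2)=1/8: -0.1250 × log₂(0.1250) = 0.3750
H(X,Y) = 3.0000 bits


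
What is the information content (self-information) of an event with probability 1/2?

Information content I(x) = -log₂(p(x))
I = -log₂(1/2) = -log₂(0.5000)
I = 1.0000 bits


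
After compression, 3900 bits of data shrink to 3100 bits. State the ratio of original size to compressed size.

Compression ratio = Original / Compressed
= 3900 / 3100 = 1.26:1


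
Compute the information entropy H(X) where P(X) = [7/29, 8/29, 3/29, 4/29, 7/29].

H(X) = -Σ p(x) log₂ p(x)
  -7/29 × log₂(7/29) = 0.4950
  -8/29 × log₂(8/29) = 0.5125
  -3/29 × log₂(3/29) = 0.3386
  -4/29 × log₂(4/29) = 0.3942
  -7/29 × log₂(7/29) = 0.4950
H(X) = 2.2353 bits


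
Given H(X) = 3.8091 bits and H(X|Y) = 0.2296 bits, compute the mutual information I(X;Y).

I(X;Y) = H(X) - H(X|Y)
I(X;Y) = 3.8091 - 0.2296 = 3.5795 bits


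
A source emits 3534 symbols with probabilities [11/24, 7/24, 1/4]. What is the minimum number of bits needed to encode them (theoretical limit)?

Entropy H = 1.5343 bits/symbol
Minimum bits = H × n = 1.5343 × 3534
= 5422.35 bits


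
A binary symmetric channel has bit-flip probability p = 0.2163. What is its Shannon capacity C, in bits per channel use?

For BSC with error probability p:
C = 1 - H(p) where H(p) is binary entropy
H(0.2163) = -0.2163 × log₂(0.2163) - 0.7837 × log₂(0.7837)
H(p) = 0.7534
C = 1 - 0.7534 = 0.2466 bits/use


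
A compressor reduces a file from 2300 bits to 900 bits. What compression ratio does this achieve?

Compression ratio = Original / Compressed
= 2300 / 900 = 2.56:1


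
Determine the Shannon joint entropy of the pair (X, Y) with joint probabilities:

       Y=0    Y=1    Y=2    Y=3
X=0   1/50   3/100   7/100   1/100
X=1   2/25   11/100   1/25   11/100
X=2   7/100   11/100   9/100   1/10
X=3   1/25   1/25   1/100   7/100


H(X,Y) = -Σ p(x,y) log₂ p(x,y)
  p(0,0)=1/50: -0.0200 × log₂(0.0200) = 0.1129
  p(0,1)=3/100: -0.0300 × log₂(0.0300) = 0.1518
  p(0,2)=7/100: -0.0700 × log₂(0.0700) = 0.2686
  p(0,3)=1/100: -0.0100 × log₂(0.0100) = 0.0664
  p(1,0)=2/25: -0.0800 × log₂(0.0800) = 0.2915
  p(1,1)=11/100: -0.1100 × log₂(0.1100) = 0.3503
  p(1,2)=1/25: -0.0400 × log₂(0.0400) = 0.1858
  p(1,3)=11/100: -0.1100 × log₂(0.1100) = 0.3503
  p(2,0)=7/100: -0.0700 × log₂(0.0700) = 0.2686
  p(2,1)=11/100: -0.1100 × log₂(0.1100) = 0.3503
  p(2,2)=9/100: -0.0900 × log₂(0.0900) = 0.3127
  p(2,3)=1/10: -0.1000 × log₂(0.1000) = 0.3322
  p(3,0)=1/25: -0.0400 × log₂(0.0400) = 0.1858
  p(3,1)=1/25: -0.0400 × log₂(0.0400) = 0.1858
  p(3,2)=1/100: -0.0100 × log₂(0.0100) = 0.0664
  p(3,3)=7/100: -0.0700 × log₂(0.0700) = 0.2686
H(X,Y) = 3.7477 bits


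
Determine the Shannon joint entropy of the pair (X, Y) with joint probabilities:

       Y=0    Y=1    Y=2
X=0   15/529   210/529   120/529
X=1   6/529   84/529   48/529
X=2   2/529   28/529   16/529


H(X,Y) = -Σ p(x,y) log₂ p(x,y)
  p(0,0)=15/529: -0.0284 × log₂(0.0284) = 0.1458
  p(0,1)=210/529: -0.3970 × log₂(0.3970) = 0.5291
  p(0,2)=120/529: -0.2268 × log₂(0.2268) = 0.4855
  p(1,0)=6/529: -0.0113 × log₂(0.0113) = 0.0733
  p(1,1)=84/529: -0.1588 × log₂(0.1588) = 0.4216
  p(1,2)=48/529: -0.0907 × log₂(0.0907) = 0.3141
  p(2,0)=2/529: -0.0038 × log₂(0.0038) = 0.0304
  p(2,1)=28/529: -0.0529 × log₂(0.0529) = 0.2244
  p(2,2)=16/529: -0.0302 × log₂(0.0302) = 0.1527
H(X,Y) = 2.3769 bits


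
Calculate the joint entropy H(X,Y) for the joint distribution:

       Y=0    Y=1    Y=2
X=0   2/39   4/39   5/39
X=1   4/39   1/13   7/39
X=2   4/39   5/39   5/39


H(X,Y) = -Σ p(x,y) log₂ p(x,y)
  p(0,0)=2/39: -0.0513 × log₂(0.0513) = 0.2198
  p(0,1)=4/39: -0.1026 × log₂(0.1026) = 0.3370
  p(0,2)=5/39: -0.1282 × log₂(0.1282) = 0.3799
  p(1,0)=4/39: -0.1026 × log₂(0.1026) = 0.3370
  p(1,1)=1/13: -0.0769 × log₂(0.0769) = 0.2846
  p(1,2)=7/39: -0.1795 × log₂(0.1795) = 0.4448
  p(2,0)=4/39: -0.1026 × log₂(0.1026) = 0.3370
  p(2,1)=5/39: -0.1282 × log₂(0.1282) = 0.3799
  p(2,2)=5/39: -0.1282 × log₂(0.1282) = 0.3799
H(X,Y) = 3.0999 bits


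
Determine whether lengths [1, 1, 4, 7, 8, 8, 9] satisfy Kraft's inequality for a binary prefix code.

Kraft inequality: Σ 2^(-l_i) ≤ 1 for prefix-free code
Calculating: 2^(-1) + 2^(-1) + 2^(-4) + 2^(-7) + 2^(-8) + 2^(-8) + 2^(-9)
= 0.5 + 0.5 + 0.0625 + 0.0078125 + 0.00390625 + 0.00390625 + 0.001953125
= 1.0801
Since 1.0801 > 1, prefix-free code does not exist


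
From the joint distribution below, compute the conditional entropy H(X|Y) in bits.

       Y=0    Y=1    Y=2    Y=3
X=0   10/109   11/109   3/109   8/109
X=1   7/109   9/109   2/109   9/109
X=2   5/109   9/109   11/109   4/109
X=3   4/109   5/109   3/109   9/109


H(X|Y) = Σ_y p(y) H(X|Y=y)
  p(Y=0) = 26/109, H(X|Y=0) = 1.9127
  p(Y=1) = 34/109, H(X|Y=1) = 1.9486
  p(Y=2) = 19/109, H(X|Y=2) = 1.6393
  p(Y=3) = 30/109, H(X|Y=3) = 1.9383
H(X|Y) = 0.2385×1.9127 + 0.3119×1.9486 + 0.1743×1.6393 + 0.2752×1.9383 = 1.8833 bits


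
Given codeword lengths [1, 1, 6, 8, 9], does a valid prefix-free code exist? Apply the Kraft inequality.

Kraft inequality: Σ 2^(-l_i) ≤ 1 for prefix-free code
Calculating: 2^(-1) + 2^(-1) + 2^(-6) + 2^(-8) + 2^(-9)
= 0.5 + 0.5 + 0.015625 + 0.00390625 + 0.001953125
= 1.0215
Since 1.0215 > 1, prefix-free code does not exist


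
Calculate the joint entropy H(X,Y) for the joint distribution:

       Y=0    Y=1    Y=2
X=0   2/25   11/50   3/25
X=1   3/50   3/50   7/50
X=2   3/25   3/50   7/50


H(X,Y) = -Σ p(x,y) log₂ p(x,y)
  p(0,0)=2/25: -0.0800 × log₂(0.0800) = 0.2915
  p(0,1)=11/50: -0.2200 × log₂(0.2200) = 0.4806
  p(0,2)=3/25: -0.1200 × log₂(0.1200) = 0.3671
  p(1,0)=3/50: -0.0600 × log₂(0.0600) = 0.2435
  p(1,1)=3/50: -0.0600 × log₂(0.0600) = 0.2435
  p(1,2)=7/50: -0.1400 × log₂(0.1400) = 0.3971
  p(2,0)=3/25: -0.1200 × log₂(0.1200) = 0.3671
  p(2,1)=3/50: -0.0600 × log₂(0.0600) = 0.2435
  p(2,2)=7/50: -0.1400 × log₂(0.1400) = 0.3971
H(X,Y) = 3.0310 bits


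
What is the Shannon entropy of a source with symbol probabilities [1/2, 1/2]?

H(X) = -Σ p(x) log₂ p(x)
  -1/2 × log₂(1/2) = 0.5000
  -1/2 × log₂(1/2) = 0.5000
H(X) = 1.0000 bits


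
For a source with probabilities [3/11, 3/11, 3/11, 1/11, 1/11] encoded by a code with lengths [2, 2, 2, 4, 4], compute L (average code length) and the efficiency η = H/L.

Average length L = Σ p_i × l_i = 2.3636 bits
Entropy H = 2.1626 bits
Efficiency η = H/L × 100% = 91.50%


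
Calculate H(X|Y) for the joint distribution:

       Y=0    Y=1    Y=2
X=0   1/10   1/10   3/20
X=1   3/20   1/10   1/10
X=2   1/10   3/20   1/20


H(X|Y) = Σ_y p(y) H(X|Y=y)
  p(Y=0) = 7/20, H(X|Y=0) = 1.5567
  p(Y=1) = 7/20, H(X|Y=1) = 1.5567
  p(Y=2) = 3/10, H(X|Y=2) = 1.4591
H(X|Y) = 0.3500×1.5567 + 0.3500×1.5567 + 0.3000×1.4591 = 1.5274 bits


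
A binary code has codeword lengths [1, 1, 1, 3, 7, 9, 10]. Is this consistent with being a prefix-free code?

Kraft inequality: Σ 2^(-l_i) ≤ 1 for prefix-free code
Calculating: 2^(-1) + 2^(-1) + 2^(-1) + 2^(-3) + 2^(-7) + 2^(-9) + 2^(-10)
= 0.5 + 0.5 + 0.5 + 0.125 + 0.0078125 + 0.001953125 + 0.0009765625
= 1.6357
Since 1.6357 > 1, prefix-free code does not exist


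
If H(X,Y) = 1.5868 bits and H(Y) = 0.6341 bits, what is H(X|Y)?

Chain rule: H(X,Y) = H(X|Y) + H(Y)
H(X|Y) = H(X,Y) - H(Y) = 1.5868 - 0.6341 = 0.9527 bits
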